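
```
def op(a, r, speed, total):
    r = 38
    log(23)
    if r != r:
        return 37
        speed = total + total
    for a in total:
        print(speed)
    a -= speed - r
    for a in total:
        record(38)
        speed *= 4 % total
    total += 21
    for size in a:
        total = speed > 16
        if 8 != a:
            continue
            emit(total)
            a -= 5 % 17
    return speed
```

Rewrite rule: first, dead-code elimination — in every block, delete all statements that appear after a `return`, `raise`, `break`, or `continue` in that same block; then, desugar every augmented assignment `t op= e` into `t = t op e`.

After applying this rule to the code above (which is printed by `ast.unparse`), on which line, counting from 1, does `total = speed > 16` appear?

Transformed code:
def op(a, r, speed, total):
    r = 38
    log(23)
    if r != r:
        return 37
    for a in total:
        print(speed)
    a = a - (speed - r)
    for a in total:
        record(38)
        speed = speed * (4 % total)
    total = total + 21
    for size in a:
        total = speed > 16
        if 8 != a:
            continue
    return speed

14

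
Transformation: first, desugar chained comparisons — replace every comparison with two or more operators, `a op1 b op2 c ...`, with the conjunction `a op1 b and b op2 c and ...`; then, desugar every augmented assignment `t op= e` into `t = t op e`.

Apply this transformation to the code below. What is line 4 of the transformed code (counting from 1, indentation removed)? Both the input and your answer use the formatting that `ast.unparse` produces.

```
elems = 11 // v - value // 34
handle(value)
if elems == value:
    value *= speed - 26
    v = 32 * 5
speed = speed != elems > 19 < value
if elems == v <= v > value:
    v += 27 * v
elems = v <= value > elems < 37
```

value = value * (speed - 26)

Transformed code:
elems = 11 // v - value // 34
handle(value)
if elems == value:
    value = value * (speed - 26)
    v = 32 * 5
speed = speed != elems and elems > 19 and (19 < value)
if elems == v and v <= v and (v > value):
    v = v + 27 * v
elems = v <= value and value > elems and (elems < 37)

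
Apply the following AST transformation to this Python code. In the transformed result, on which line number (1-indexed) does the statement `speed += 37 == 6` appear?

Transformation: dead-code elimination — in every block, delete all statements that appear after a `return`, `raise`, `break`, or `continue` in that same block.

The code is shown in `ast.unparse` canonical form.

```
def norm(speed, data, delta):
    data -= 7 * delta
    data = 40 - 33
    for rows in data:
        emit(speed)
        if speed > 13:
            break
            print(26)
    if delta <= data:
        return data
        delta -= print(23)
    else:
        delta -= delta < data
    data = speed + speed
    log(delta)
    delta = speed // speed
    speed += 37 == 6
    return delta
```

Transformed code:
def norm(speed, data, delta):
    data -= 7 * delta
    data = 40 - 33
    for rows in data:
        emit(speed)
        if speed > 13:
            break
    if delta <= data:
        return data
    else:
        delta -= delta < data
    data = speed + speed
    log(delta)
    delta = speed // speed
    speed += 37 == 6
    return delta

15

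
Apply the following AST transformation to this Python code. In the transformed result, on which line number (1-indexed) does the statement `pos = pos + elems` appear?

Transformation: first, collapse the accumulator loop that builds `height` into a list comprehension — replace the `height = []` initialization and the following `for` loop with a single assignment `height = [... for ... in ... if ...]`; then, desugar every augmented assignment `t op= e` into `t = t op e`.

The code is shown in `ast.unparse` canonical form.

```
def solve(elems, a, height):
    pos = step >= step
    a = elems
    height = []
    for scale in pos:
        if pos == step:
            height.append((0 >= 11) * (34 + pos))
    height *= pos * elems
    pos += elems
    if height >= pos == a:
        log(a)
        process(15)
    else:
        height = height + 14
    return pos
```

Transformed code:
def solve(elems, a, height):
    pos = step >= step
    a = elems
    height = [(0 >= 11) * (34 + pos) for scale in pos if pos == step]
    height = height * (pos * elems)
    pos = pos + elems
    if height >= pos == a:
        log(a)
        process(15)
    else:
        height = height + 14
    return pos

6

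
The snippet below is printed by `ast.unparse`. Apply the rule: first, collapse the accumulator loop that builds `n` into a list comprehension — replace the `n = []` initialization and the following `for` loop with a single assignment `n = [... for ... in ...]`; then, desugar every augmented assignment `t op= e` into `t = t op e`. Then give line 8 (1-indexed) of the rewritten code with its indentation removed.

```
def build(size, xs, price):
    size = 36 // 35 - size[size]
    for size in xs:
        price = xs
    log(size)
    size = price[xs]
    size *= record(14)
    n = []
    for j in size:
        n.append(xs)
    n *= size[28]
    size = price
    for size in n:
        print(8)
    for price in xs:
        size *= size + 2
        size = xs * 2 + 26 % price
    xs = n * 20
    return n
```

Transformed code:
def build(size, xs, price):
    size = 36 // 35 - size[size]
    for size in xs:
        price = xs
    log(size)
    size = price[xs]
    size = size * record(14)
    n = [xs for j in size]
    n = n * size[28]
    size = price
    for size in n:
        print(8)
    for price in xs:
        size = size * (size + 2)
        size = xs * 2 + 26 % price
    xs = n * 20
    return n

n = [xs for j in size]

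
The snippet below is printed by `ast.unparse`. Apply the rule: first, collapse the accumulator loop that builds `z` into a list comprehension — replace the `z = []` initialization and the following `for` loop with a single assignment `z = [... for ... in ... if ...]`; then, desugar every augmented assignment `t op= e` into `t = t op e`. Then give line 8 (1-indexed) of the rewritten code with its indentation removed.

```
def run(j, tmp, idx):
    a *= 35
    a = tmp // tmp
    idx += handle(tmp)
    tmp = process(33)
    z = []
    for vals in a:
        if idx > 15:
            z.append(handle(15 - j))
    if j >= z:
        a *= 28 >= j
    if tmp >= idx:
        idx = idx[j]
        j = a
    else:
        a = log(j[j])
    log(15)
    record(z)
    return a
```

a = a * (28 >= j)

Transformed code:
def run(j, tmp, idx):
    a = a * 35
    a = tmp // tmp
    idx = idx + handle(tmp)
    tmp = process(33)
    z = [handle(15 - j) for vals in a if idx > 15]
    if j >= z:
        a = a * (28 >= j)
    if tmp >= idx:
        idx = idx[j]
        j = a
    else:
        a = log(j[j])
    log(15)
    record(z)
    return a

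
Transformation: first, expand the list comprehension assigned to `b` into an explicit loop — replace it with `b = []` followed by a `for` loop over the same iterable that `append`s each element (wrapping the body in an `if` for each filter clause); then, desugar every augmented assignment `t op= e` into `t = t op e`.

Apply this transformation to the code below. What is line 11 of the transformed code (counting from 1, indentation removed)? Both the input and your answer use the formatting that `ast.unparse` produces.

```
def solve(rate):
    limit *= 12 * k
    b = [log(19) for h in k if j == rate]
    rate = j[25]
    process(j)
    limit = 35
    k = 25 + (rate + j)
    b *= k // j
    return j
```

b = b * (k // j)

Transformed code:
def solve(rate):
    limit = limit * (12 * k)
    b = []
    for h in k:
        if j == rate:
            b.append(log(19))
    rate = j[25]
    process(j)
    limit = 35
    k = 25 + (rate + j)
    b = b * (k // j)
    return j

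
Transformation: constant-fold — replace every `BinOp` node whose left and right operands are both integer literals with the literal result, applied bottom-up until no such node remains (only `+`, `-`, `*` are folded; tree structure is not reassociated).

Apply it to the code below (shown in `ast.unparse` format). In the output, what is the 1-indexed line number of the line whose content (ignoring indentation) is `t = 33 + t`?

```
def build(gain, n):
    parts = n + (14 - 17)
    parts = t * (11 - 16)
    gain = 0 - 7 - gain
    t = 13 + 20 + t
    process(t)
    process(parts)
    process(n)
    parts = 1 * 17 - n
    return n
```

Transformed code:
def build(gain, n):
    parts = n + -3
    parts = t * -5
    gain = -7 - gain
    t = 33 + t
    process(t)
    process(parts)
    process(n)
    parts = 17 - n
    return n

5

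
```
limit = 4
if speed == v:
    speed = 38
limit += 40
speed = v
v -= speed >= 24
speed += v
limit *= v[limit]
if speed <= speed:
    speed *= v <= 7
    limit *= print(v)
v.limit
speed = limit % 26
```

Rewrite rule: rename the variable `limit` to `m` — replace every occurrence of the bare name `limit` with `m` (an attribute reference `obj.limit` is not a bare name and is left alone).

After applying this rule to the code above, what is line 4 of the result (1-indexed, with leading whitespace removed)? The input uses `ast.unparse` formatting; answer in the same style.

m += 40

Transformed code:
m = 4
if speed == v:
    speed = 38
m += 40
speed = v
v -= speed >= 24
speed += v
m *= v[m]
if speed <= speed:
    speed *= v <= 7
    m *= print(v)
v.limit
speed = m % 26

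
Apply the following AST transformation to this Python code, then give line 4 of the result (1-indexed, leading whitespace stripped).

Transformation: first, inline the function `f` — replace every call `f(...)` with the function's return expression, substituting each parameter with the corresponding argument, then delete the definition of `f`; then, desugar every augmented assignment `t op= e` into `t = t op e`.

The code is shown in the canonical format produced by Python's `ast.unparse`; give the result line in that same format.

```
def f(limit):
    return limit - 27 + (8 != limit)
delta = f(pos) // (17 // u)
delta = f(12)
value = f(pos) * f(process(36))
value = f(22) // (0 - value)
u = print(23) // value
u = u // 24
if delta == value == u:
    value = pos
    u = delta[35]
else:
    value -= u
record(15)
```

value = (22 - 27 + (8 != 22)) // (0 - value)

Transformed code:
delta = (pos - 27 + (8 != pos)) // (17 // u)
delta = 12 - 27 + (8 != 12)
value = (pos - 27 + (8 != pos)) * (process(36) - 27 + (8 != process(36)))
value = (22 - 27 + (8 != 22)) // (0 - value)
u = print(23) // value
u = u // 24
if delta == value == u:
    value = pos
    u = delta[35]
else:
    value = value - u
record(15)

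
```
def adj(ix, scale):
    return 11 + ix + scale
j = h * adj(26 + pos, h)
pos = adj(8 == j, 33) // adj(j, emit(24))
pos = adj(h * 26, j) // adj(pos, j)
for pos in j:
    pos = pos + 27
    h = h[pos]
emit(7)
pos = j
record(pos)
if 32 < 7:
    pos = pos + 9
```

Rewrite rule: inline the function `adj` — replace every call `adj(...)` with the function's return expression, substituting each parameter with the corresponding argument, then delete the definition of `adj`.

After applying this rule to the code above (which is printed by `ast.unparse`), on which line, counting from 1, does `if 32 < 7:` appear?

Transformed code:
j = h * (11 + (26 + pos) + h)
pos = (11 + (8 == j) + 33) // (11 + j + emit(24))
pos = (11 + h * 26 + j) // (11 + pos + j)
for pos in j:
    pos = pos + 27
    h = h[pos]
emit(7)
pos = j
record(pos)
if 32 < 7:
    pos = pos + 9

10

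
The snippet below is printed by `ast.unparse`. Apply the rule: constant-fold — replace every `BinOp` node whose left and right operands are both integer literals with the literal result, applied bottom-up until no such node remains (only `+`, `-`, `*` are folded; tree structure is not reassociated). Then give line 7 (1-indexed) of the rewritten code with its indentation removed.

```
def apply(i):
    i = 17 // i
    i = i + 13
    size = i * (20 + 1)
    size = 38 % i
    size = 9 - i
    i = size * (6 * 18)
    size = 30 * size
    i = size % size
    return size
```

i = size * 108

Transformed code:
def apply(i):
    i = 17 // i
    i = i + 13
    size = i * 21
    size = 38 % i
    size = 9 - i
    i = size * 108
    size = 30 * size
    i = size % size
    return size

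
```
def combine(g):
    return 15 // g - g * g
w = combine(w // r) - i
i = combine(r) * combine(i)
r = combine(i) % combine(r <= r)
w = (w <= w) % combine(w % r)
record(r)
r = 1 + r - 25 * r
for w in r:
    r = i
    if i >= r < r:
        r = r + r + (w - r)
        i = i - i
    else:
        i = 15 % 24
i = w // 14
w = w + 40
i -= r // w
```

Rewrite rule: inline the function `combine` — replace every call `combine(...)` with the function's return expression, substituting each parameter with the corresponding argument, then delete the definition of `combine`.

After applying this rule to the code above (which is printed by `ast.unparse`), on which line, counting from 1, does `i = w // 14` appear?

14

Transformed code:
w = 15 // (w // r) - w // r * (w // r) - i
i = (15 // r - r * r) * (15 // i - i * i)
r = (15 // i - i * i) % (15 // (r <= r) - (r <= r) * (r <= r))
w = (w <= w) % (15 // (w % r) - w % r * (w % r))
record(r)
r = 1 + r - 25 * r
for w in r:
    r = i
    if i >= r < r:
        r = r + r + (w - r)
        i = i - i
    else:
        i = 15 % 24
i = w // 14
w = w + 40
i -= r // w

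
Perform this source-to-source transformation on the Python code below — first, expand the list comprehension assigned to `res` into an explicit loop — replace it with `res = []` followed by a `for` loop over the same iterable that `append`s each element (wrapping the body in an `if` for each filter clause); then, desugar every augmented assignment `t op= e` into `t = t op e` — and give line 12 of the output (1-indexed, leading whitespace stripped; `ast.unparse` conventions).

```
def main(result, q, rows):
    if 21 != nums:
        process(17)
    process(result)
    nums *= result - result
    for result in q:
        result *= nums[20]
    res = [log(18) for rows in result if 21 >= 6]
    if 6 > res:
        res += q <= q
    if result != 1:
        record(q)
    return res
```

Transformed code:
def main(result, q, rows):
    if 21 != nums:
        process(17)
    process(result)
    nums = nums * (result - result)
    for result in q:
        result = result * nums[20]
    res = []
    for rows in result:
        if 21 >= 6:
            res.append(log(18))
    if 6 > res:
        res = res + (q <= q)
    if result != 1:
        record(q)
    return res

if 6 > res:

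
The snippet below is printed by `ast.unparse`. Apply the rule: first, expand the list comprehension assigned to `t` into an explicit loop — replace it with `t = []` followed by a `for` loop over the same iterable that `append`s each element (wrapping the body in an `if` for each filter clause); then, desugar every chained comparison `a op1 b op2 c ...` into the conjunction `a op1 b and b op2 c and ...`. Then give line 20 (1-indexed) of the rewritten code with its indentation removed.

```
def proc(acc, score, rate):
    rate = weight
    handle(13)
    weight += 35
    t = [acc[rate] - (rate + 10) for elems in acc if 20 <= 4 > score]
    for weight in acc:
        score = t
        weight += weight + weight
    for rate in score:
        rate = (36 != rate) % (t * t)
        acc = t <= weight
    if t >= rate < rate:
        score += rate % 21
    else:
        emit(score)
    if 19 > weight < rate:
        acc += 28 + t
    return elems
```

Transformed code:
def proc(acc, score, rate):
    rate = weight
    handle(13)
    weight += 35
    t = []
    for elems in acc:
        if 20 <= 4 and 4 > score:
            t.append(acc[rate] - (rate + 10))
    for weight in acc:
        score = t
        weight += weight + weight
    for rate in score:
        rate = (36 != rate) % (t * t)
        acc = t <= weight
    if t >= rate and rate < rate:
        score += rate % 21
    else:
        emit(score)
    if 19 > weight and weight < rate:
        acc += 28 + t
    return elems

acc += 28 + t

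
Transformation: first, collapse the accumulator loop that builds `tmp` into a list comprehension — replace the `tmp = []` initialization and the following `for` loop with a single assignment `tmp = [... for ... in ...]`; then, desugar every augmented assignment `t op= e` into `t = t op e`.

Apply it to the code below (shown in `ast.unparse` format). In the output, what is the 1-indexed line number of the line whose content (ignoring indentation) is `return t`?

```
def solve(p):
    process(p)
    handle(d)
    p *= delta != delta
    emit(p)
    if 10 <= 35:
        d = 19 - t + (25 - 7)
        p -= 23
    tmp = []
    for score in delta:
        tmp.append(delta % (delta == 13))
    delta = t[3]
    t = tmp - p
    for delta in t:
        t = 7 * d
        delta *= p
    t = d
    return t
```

Transformed code:
def solve(p):
    process(p)
    handle(d)
    p = p * (delta != delta)
    emit(p)
    if 10 <= 35:
        d = 19 - t + (25 - 7)
        p = p - 23
    tmp = [delta % (delta == 13) for score in delta]
    delta = t[3]
    t = tmp - p
    for delta in t:
        t = 7 * d
        delta = delta * p
    t = d
    return t

16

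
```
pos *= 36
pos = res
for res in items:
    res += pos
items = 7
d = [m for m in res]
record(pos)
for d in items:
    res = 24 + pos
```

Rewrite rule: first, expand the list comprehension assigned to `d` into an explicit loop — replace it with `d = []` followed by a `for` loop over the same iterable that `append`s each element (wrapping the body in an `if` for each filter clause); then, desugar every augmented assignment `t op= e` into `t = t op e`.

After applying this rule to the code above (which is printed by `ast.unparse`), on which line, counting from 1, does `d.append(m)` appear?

8

Transformed code:
pos = pos * 36
pos = res
for res in items:
    res = res + pos
items = 7
d = []
for m in res:
    d.append(m)
record(pos)
for d in items:
    res = 24 + pos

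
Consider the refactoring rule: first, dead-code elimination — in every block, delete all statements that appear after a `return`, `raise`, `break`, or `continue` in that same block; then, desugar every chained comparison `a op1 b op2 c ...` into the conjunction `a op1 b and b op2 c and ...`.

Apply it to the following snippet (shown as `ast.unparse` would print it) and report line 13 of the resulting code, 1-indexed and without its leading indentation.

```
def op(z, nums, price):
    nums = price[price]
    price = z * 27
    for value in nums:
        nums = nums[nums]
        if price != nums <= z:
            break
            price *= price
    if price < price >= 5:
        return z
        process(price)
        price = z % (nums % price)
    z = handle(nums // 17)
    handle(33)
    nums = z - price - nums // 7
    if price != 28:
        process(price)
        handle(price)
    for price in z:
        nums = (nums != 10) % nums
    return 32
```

if price != 28:

Transformed code:
def op(z, nums, price):
    nums = price[price]
    price = z * 27
    for value in nums:
        nums = nums[nums]
        if price != nums and nums <= z:
            break
    if price < price and price >= 5:
        return z
    z = handle(nums // 17)
    handle(33)
    nums = z - price - nums // 7
    if price != 28:
        process(price)
        handle(price)
    for price in z:
        nums = (nums != 10) % nums
    return 32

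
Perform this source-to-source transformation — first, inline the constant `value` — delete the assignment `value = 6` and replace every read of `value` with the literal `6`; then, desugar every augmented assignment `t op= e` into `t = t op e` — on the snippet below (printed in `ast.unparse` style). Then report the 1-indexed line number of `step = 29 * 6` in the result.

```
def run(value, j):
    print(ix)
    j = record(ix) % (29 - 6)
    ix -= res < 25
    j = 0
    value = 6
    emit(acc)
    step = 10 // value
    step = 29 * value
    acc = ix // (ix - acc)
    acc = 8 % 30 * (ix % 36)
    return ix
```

8

Transformed code:
def run(value, j):
    print(ix)
    j = record(ix) % (29 - 6)
    ix = ix - (res < 25)
    j = 0
    emit(acc)
    step = 10 // 6
    step = 29 * 6
    acc = ix // (ix - acc)
    acc = 8 % 30 * (ix % 36)
    return ix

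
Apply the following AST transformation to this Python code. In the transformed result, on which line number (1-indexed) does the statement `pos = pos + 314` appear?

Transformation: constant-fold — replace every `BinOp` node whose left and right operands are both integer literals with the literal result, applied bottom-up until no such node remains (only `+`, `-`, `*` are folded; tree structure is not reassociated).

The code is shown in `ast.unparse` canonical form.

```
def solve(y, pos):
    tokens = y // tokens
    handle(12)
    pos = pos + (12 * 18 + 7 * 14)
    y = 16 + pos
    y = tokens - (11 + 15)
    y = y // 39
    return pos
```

4

Transformed code:
def solve(y, pos):
    tokens = y // tokens
    handle(12)
    pos = pos + 314
    y = 16 + pos
    y = tokens - 26
    y = y // 39
    return pos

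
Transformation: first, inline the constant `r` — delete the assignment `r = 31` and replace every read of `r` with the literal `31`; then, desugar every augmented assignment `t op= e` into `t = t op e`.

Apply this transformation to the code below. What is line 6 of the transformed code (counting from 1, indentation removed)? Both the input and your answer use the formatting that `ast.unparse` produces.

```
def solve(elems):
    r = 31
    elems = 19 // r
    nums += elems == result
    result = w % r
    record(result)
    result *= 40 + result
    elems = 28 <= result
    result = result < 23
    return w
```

result = result * (40 + result)

Transformed code:
def solve(elems):
    elems = 19 // 31
    nums = nums + (elems == result)
    result = w % 31
    record(result)
    result = result * (40 + result)
    elems = 28 <= result
    result = result < 23
    return w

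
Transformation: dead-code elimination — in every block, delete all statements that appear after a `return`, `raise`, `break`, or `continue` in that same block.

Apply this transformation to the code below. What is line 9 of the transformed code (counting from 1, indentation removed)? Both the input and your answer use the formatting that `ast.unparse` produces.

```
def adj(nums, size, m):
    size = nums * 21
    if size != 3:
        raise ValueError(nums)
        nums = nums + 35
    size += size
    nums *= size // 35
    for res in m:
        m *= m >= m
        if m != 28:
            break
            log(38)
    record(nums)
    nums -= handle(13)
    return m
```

Transformed code:
def adj(nums, size, m):
    size = nums * 21
    if size != 3:
        raise ValueError(nums)
    size += size
    nums *= size // 35
    for res in m:
        m *= m >= m
        if m != 28:
            break
    record(nums)
    nums -= handle(13)
    return m

if m != 28:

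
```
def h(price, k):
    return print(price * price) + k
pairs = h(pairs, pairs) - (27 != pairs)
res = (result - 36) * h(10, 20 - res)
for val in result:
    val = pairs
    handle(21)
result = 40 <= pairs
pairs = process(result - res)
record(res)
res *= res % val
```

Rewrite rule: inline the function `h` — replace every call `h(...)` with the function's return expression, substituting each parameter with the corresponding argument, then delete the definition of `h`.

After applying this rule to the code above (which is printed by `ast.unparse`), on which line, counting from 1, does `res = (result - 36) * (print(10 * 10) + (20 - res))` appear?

Transformed code:
pairs = print(pairs * pairs) + pairs - (27 != pairs)
res = (result - 36) * (print(10 * 10) + (20 - res))
for val in result:
    val = pairs
    handle(21)
result = 40 <= pairs
pairs = process(result - res)
record(res)
res *= res % val

2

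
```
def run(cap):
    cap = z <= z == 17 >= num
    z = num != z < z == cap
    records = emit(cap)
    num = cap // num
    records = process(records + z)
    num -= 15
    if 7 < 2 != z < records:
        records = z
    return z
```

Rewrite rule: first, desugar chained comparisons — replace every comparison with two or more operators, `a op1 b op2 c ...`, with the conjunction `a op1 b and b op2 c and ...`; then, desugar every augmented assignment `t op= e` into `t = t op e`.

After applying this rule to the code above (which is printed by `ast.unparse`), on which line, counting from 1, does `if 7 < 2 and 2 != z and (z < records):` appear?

8

Transformed code:
def run(cap):
    cap = z <= z and z == 17 and (17 >= num)
    z = num != z and z < z and (z == cap)
    records = emit(cap)
    num = cap // num
    records = process(records + z)
    num = num - 15
    if 7 < 2 and 2 != z and (z < records):
        records = z
    return z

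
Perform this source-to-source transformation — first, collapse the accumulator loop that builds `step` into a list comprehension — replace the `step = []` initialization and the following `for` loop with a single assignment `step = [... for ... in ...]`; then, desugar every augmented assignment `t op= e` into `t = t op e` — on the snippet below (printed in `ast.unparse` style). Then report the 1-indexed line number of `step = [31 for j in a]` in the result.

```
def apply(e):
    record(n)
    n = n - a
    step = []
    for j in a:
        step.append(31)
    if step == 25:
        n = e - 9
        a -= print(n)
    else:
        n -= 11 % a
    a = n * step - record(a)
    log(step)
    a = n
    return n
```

4

Transformed code:
def apply(e):
    record(n)
    n = n - a
    step = [31 for j in a]
    if step == 25:
        n = e - 9
        a = a - print(n)
    else:
        n = n - 11 % a
    a = n * step - record(a)
    log(step)
    a = n
    return n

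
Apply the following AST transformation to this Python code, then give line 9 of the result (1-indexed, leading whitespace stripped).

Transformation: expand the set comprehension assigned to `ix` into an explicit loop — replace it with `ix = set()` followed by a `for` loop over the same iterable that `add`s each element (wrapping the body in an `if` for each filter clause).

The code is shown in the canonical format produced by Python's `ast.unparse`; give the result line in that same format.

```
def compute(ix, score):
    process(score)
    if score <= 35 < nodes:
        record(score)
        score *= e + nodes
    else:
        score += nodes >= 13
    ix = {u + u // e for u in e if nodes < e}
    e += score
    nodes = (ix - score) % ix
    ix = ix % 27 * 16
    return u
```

for u in e:

Transformed code:
def compute(ix, score):
    process(score)
    if score <= 35 < nodes:
        record(score)
        score *= e + nodes
    else:
        score += nodes >= 13
    ix = set()
    for u in e:
        if nodes < e:
            ix.add(u + u // e)
    e += score
    nodes = (ix - score) % ix
    ix = ix % 27 * 16
    return u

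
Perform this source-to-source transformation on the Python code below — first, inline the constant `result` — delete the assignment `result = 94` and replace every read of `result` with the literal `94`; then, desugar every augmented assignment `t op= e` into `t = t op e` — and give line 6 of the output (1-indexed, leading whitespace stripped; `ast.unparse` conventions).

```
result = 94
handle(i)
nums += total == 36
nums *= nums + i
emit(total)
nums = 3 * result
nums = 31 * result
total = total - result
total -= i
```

nums = 31 * 94

Transformed code:
handle(i)
nums = nums + (total == 36)
nums = nums * (nums + i)
emit(total)
nums = 3 * 94
nums = 31 * 94
total = total - 94
total = total - i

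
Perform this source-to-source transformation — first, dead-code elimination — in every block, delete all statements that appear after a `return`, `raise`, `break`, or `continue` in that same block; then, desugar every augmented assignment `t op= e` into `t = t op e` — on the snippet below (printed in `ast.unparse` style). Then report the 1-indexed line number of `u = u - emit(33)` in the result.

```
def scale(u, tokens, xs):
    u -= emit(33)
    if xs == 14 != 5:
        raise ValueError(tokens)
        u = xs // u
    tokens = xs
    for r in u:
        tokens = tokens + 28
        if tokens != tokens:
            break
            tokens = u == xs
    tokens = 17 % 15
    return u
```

Transformed code:
def scale(u, tokens, xs):
    u = u - emit(33)
    if xs == 14 != 5:
        raise ValueError(tokens)
    tokens = xs
    for r in u:
        tokens = tokens + 28
        if tokens != tokens:
            break
    tokens = 17 % 15
    return u

2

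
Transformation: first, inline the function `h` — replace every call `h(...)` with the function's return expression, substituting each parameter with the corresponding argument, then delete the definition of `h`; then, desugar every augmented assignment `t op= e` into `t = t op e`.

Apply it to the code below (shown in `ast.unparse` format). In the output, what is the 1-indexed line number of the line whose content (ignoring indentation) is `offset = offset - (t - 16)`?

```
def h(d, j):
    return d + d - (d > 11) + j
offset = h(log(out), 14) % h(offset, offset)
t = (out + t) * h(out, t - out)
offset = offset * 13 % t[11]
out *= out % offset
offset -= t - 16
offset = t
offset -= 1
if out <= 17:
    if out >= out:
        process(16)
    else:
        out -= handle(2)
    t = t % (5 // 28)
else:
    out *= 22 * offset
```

5

Transformed code:
offset = (log(out) + log(out) - (log(out) > 11) + 14) % (offset + offset - (offset > 11) + offset)
t = (out + t) * (out + out - (out > 11) + (t - out))
offset = offset * 13 % t[11]
out = out * (out % offset)
offset = offset - (t - 16)
offset = t
offset = offset - 1
if out <= 17:
    if out >= out:
        process(16)
    else:
        out = out - handle(2)
    t = t % (5 // 28)
else:
    out = out * (22 * offset)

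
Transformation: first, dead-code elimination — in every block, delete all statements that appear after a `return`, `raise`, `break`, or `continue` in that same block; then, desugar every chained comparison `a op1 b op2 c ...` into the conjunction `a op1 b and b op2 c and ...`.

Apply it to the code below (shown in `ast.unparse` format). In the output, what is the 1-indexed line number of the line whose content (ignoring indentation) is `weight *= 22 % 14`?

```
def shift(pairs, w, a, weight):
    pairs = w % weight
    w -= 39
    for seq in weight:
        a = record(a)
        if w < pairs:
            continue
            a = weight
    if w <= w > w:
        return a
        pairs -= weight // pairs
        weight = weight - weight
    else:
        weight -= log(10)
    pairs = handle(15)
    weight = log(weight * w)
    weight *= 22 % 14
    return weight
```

Transformed code:
def shift(pairs, w, a, weight):
    pairs = w % weight
    w -= 39
    for seq in weight:
        a = record(a)
        if w < pairs:
            continue
    if w <= w and w > w:
        return a
    else:
        weight -= log(10)
    pairs = handle(15)
    weight = log(weight * w)
    weight *= 22 % 14
    return weight

14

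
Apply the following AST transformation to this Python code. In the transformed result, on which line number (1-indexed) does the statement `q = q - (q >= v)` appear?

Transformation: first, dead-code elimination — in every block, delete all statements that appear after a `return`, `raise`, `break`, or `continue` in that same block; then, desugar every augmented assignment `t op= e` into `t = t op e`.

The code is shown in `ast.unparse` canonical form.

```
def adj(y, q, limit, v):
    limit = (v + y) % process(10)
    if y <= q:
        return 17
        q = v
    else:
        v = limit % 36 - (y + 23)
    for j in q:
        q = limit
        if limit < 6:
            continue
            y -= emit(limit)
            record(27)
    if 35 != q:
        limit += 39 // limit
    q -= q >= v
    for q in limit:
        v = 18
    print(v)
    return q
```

13

Transformed code:
def adj(y, q, limit, v):
    limit = (v + y) % process(10)
    if y <= q:
        return 17
    else:
        v = limit % 36 - (y + 23)
    for j in q:
        q = limit
        if limit < 6:
            continue
    if 35 != q:
        limit = limit + 39 // limit
    q = q - (q >= v)
    for q in limit:
        v = 18
    print(v)
    return q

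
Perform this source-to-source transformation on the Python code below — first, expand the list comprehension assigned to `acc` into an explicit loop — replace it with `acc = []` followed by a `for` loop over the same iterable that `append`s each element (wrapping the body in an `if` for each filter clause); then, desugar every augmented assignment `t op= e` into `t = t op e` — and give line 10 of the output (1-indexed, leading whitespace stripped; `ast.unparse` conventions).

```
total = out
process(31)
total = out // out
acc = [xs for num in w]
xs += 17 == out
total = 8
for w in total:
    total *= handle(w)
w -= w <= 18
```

Transformed code:
total = out
process(31)
total = out // out
acc = []
for num in w:
    acc.append(xs)
xs = xs + (17 == out)
total = 8
for w in total:
    total = total * handle(w)
w = w - (w <= 18)

total = total * handle(w)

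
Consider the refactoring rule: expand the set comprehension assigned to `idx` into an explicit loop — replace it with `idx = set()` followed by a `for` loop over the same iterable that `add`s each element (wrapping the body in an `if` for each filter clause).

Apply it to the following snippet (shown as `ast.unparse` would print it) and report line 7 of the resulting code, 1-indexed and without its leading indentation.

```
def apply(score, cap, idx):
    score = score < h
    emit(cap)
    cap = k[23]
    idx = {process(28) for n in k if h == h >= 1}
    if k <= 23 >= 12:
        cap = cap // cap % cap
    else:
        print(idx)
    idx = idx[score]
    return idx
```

Transformed code:
def apply(score, cap, idx):
    score = score < h
    emit(cap)
    cap = k[23]
    idx = set()
    for n in k:
        if h == h >= 1:
            idx.add(process(28))
    if k <= 23 >= 12:
        cap = cap // cap % cap
    else:
        print(idx)
    idx = idx[score]
    return idx

if h == h >= 1:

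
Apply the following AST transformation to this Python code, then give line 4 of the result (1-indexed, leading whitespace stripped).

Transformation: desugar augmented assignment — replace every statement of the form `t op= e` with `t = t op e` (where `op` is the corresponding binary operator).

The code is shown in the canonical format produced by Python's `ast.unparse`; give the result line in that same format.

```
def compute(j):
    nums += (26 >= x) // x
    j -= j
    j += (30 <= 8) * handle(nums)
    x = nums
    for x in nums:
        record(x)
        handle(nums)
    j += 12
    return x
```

Transformed code:
def compute(j):
    nums = nums + (26 >= x) // x
    j = j - j
    j = j + (30 <= 8) * handle(nums)
    x = nums
    for x in nums:
        record(x)
        handle(nums)
    j = j + 12
    return x

j = j + (30 <= 8) * handle(nums)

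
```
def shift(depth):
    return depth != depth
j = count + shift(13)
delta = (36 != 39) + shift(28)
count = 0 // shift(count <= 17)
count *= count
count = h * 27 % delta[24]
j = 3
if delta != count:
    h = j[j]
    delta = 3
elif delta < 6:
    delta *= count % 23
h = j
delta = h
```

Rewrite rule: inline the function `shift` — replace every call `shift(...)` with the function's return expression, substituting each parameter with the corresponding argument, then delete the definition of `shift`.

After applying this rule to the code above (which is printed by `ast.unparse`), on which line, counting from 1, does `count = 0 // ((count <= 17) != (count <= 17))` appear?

Transformed code:
j = count + (13 != 13)
delta = (36 != 39) + (28 != 28)
count = 0 // ((count <= 17) != (count <= 17))
count *= count
count = h * 27 % delta[24]
j = 3
if delta != count:
    h = j[j]
    delta = 3
elif delta < 6:
    delta *= count % 23
h = j
delta = h

3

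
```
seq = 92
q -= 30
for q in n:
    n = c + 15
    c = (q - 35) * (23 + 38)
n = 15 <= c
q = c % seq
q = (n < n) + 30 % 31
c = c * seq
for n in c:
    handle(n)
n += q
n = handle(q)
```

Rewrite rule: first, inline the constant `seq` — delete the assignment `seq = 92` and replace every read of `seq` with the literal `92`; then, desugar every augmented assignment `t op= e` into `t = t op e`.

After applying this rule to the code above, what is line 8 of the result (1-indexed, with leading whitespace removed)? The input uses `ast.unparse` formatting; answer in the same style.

Transformed code:
q = q - 30
for q in n:
    n = c + 15
    c = (q - 35) * (23 + 38)
n = 15 <= c
q = c % 92
q = (n < n) + 30 % 31
c = c * 92
for n in c:
    handle(n)
n = n + q
n = handle(q)

c = c * 92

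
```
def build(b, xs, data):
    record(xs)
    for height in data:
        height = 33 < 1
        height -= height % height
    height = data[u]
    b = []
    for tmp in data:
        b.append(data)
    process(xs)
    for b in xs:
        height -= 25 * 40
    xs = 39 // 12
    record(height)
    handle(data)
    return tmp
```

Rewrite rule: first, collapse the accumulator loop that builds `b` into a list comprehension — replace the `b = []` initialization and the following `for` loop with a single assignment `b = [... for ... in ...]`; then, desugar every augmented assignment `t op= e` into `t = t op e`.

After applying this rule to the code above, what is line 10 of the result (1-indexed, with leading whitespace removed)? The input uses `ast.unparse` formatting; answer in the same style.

Transformed code:
def build(b, xs, data):
    record(xs)
    for height in data:
        height = 33 < 1
        height = height - height % height
    height = data[u]
    b = [data for tmp in data]
    process(xs)
    for b in xs:
        height = height - 25 * 40
    xs = 39 // 12
    record(height)
    handle(data)
    return tmp

height = height - 25 * 40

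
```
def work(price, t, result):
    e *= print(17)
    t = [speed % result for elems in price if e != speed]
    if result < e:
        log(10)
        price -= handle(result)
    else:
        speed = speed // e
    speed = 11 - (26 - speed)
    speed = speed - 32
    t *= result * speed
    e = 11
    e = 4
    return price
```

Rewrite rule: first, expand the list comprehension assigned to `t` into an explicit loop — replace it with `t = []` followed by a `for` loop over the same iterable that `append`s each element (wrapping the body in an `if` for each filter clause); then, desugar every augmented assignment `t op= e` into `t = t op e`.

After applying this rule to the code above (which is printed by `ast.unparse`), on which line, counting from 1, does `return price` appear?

17

Transformed code:
def work(price, t, result):
    e = e * print(17)
    t = []
    for elems in price:
        if e != speed:
            t.append(speed % result)
    if result < e:
        log(10)
        price = price - handle(result)
    else:
        speed = speed // e
    speed = 11 - (26 - speed)
    speed = speed - 32
    t = t * (result * speed)
    e = 11
    e = 4
    return price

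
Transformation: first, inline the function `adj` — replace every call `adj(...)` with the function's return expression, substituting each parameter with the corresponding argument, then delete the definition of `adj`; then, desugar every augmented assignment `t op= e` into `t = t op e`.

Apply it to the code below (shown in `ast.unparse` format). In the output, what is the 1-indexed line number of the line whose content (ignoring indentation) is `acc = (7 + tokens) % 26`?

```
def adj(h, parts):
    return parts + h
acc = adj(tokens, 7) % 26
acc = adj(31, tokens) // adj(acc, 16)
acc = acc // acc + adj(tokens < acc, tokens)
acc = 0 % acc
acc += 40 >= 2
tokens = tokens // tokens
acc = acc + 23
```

Transformed code:
acc = (7 + tokens) % 26
acc = (tokens + 31) // (16 + acc)
acc = acc // acc + (tokens + (tokens < acc))
acc = 0 % acc
acc = acc + (40 >= 2)
tokens = tokens // tokens
acc = acc + 23

1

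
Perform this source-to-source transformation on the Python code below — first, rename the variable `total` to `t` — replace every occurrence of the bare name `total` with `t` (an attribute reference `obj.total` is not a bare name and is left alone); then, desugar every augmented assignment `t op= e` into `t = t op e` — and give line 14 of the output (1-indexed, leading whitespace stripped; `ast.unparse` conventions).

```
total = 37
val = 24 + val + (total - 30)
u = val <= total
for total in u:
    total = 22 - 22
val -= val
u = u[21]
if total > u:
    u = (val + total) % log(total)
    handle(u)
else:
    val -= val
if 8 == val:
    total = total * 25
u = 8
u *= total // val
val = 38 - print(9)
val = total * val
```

t = t * 25

Transformed code:
t = 37
val = 24 + val + (t - 30)
u = val <= t
for t in u:
    t = 22 - 22
val = val - val
u = u[21]
if t > u:
    u = (val + t) % log(t)
    handle(u)
else:
    val = val - val
if 8 == val:
    t = t * 25
u = 8
u = u * (t // val)
val = 38 - print(9)
val = t * val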